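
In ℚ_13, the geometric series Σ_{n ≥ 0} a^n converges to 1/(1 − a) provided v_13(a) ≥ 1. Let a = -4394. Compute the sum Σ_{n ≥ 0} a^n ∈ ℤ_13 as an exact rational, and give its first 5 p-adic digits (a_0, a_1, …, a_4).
Σ a^n = 1/(1 − a) = 1/4395;  first 5 digits = (1, 0, 0, 11, 12)

v_13(a) = 3 ≥ 1, so the series converges in ℤ_13 to 1/(1 − a) = 1/(1 − (-4394)) = 1/4395. Expand this rational in ℤ_13: compute digits iteratively via d_i = x_i mod 13, x_{i+1} = (x_i − d_i)/13. The first 5 digits are (1, 0, 0, 11, 12).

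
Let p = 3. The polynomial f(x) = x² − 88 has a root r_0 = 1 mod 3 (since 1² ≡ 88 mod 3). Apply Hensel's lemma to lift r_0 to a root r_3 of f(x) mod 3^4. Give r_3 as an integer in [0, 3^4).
r_3 = 13 (mod 81)

Hensel's recurrence: r_{i+1} = r_i − f(r_i)·(f′(r_i))^{-1} mod 3^{i+2}, with f′(x) = 2x. Iterate:
  r_0 = 1 (mod 3)
  r_1 = 4 (mod 9)
  r_2 = 13 (mod 27)
  r_3 = 13 (mod 81)
Final: r_3 = 13, and one checks f(r_3) ≡ 0 mod 3^4.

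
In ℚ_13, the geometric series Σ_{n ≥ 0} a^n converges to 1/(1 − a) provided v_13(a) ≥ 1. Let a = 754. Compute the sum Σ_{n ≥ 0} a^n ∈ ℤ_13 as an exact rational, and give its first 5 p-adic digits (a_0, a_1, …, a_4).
Σ a^n = 1/(1 − a) = -1/753;  first 5 digits = (1, 6, 1, 7, 9)

v_13(a) = 1 ≥ 1, so the series converges in ℤ_13 to 1/(1 − a) = 1/(1 − 754) = -1/753. Expand this rational in ℤ_13: compute digits iteratively via d_i = x_i mod 13, x_{i+1} = (x_i − d_i)/13. The first 5 digits are (1, 6, 1, 7, 9).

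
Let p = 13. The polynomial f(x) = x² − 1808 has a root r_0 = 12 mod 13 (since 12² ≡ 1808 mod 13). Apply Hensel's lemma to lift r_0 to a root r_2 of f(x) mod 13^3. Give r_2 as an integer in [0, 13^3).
r_2 = 532 (mod 2197)

Hensel's recurrence: r_{i+1} = r_i − f(r_i)·(f′(r_i))^{-1} mod 13^{i+2}, with f′(x) = 2x. Iterate:
  r_0 = 12 (mod 13)
  r_1 = 25 (mod 169)
  r_2 = 532 (mod 2197)
Final: r_2 = 532, and one checks f(r_2) ≡ 0 mod 13^3.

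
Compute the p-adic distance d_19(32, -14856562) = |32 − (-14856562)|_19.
d_19(32, -14856562) = 1/2476099

Step 1 — x − y = 32 − (-14856562) = 14856594. Step 2 — v_19(14856594) = 5 (factor: 14856594 = (19^5 · 6); the sign does not affect v_p). Step 3 — |x − y|_19 = 19^{-5} = 1/2476099.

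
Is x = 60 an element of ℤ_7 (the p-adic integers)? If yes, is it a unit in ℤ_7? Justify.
x ∈ ℤ_7^× (unit); v_7(x) = 0

ℤ_7 = {x ∈ ℚ_7 : v_7(x) ≥ 0} and ℤ_7^× = {x ∈ ℤ_7 : v_7(x) = 0}. Here v_7(60) = v_7(num) − v_7(den) = 0; compare against these criteria.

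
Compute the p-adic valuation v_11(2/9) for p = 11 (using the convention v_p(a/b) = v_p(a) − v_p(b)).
v_11(2/9) = 0

Factor powers of 11 from the numerator and denominator of the reduced fraction: 2 = 11^0 · 2 and 9 = 11^0 · 9. Apply v_p(a/b) = v_p(a) − v_p(b): v_11(2/9) = 0 − 0 = 0.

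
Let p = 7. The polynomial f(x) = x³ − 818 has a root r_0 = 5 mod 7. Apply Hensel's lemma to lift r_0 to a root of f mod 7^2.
r_1 = 26 (mod 49)

Hensel: r_{i+1} = r_i − f(r_i)/f′(r_i) mod 7^{i+2}, where f′(x) = 3x². Iterate:
  r_0 = 5 (mod 7)
  r_1 = 26 (mod 49)
Final: r = 26 with f(r) ≡ 0 mod 7^2.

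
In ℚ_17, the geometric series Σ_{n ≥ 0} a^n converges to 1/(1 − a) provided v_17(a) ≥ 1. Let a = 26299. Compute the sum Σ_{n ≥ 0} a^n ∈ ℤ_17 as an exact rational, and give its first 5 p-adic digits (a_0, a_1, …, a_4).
Σ a^n = 1/(1 − a) = -1/26298;  first 5 digits = (1, 0, 6, 5, 2)

v_17(a) = 2 ≥ 1, so the series converges in ℤ_17 to 1/(1 − a) = 1/(1 − 26299) = -1/26298. Expand this rational in ℤ_17: compute digits iteratively via d_i = x_i mod 17, x_{i+1} = (x_i − d_i)/17. The first 5 digits are (1, 0, 6, 5, 2).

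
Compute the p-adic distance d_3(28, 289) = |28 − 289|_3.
d_3(28, 289) = 1/9

Step 1 — x − y = 28 − 289 = -261. Step 2 — v_3(-261) = 2 (factor: -261 = −(3^2 · 29); the sign does not affect v_p). Step 3 — |x − y|_3 = 3^{-2} = 1/9.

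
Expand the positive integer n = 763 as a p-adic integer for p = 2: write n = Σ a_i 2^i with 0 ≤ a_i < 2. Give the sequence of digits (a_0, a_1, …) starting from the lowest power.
(a_0, a_1, …) = (1, 1, 0, 1, 1, 1, 1, 1, 0, 1)

Repeated division by 2 gives the digits low-to-high: 763 = 1 + 1·2^1 + 1·2^3 + 1·2^4 + 1·2^5 + 1·2^6 + 1·2^7 + 1·2^9. Digit sequence: (1, 1, 0, 1, 1, 1, 1, 1, 0, 1).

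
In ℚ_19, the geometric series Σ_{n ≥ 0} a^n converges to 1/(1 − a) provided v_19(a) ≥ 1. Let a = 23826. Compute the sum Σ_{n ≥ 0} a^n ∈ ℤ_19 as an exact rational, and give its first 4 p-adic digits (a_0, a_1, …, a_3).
Σ a^n = 1/(1 − a) = -1/23825;  first 4 digits = (1, 0, 9, 3)

v_19(a) = 2 ≥ 1, so the series converges in ℤ_19 to 1/(1 − a) = 1/(1 − 23826) = -1/23825. Expand this rational in ℤ_19: compute digits iteratively via d_i = x_i mod 19, x_{i+1} = (x_i − d_i)/19. The first 4 digits are (1, 0, 9, 3).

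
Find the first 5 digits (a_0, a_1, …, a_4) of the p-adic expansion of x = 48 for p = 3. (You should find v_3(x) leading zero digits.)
(a_0, …, a_4) = (0, 1, 2, 1, 0)

v_3(48) = 1, so a_0 = ... = a_0 = 0. Factor out: x = 3^1 · u with u = 16 a unit in ℤ_3. Expand u iteratively via a_{v+i} = u_i mod 3, u_{i+1} = (u_i − a_{v+i})/3:
  u_0 = 16;  a_1 = 1;  u_1 = (u_0 − 1)/3 = 5
  u_1 = 5;  a_2 = 2;  u_2 = (u_1 − 2)/3 = 1
  u_2 = 1;  a_3 = 1;  u_3 = (u_2 − 1)/3 = 0
  u_3 = 0;  a_4 = 0;  u_4 = (u_3 − 0)/3 = 0
Digits: (0, 1, 2, 1, 0).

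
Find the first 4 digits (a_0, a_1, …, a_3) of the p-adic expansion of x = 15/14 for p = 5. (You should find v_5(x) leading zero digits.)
(a_0, …, a_3) = (0, 2, 0, 1)

v_5(15/14) = 1, so a_0 = ... = a_0 = 0. Factor out: x = 5^1 · u with u = 3/14 a unit in ℤ_5. Expand u iteratively via a_{v+i} = u_i mod 5, u_{i+1} = (u_i − a_{v+i})/5:
  u_0 = 3/14;  a_1 = 2;  u_1 = (u_0 − 2)/5 = -5/14
  u_1 = -5/14;  a_2 = 0;  u_2 = (u_1 − 0)/5 = -1/14
  u_2 = -1/14;  a_3 = 1;  u_3 = (u_2 − 1)/5 = -3/14
Digits: (0, 2, 0, 1).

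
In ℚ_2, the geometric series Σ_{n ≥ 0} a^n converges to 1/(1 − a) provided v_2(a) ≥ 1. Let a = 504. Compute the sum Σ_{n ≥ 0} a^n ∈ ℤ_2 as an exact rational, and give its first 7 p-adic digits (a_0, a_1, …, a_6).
Σ a^n = 1/(1 − a) = -1/503;  first 7 digits = (1, 0, 0, 1, 1, 1, 0)

v_2(a) = 3 ≥ 1, so the series converges in ℤ_2 to 1/(1 − a) = 1/(1 − 504) = -1/503. Expand this rational in ℤ_2: compute digits iteratively via d_i = x_i mod 2, x_{i+1} = (x_i − d_i)/2. The first 7 digits are (1, 0, 0, 1, 1, 1, 0).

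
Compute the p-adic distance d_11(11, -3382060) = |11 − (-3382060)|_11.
d_11(11, -3382060) = 1/161051

Step 1 — x − y = 11 − (-3382060) = 3382071. Step 2 — v_11(3382071) = 5 (factor: 3382071 = (11^5 · 21); the sign does not affect v_p). Step 3 — |x − y|_11 = 11^{-5} = 1/161051.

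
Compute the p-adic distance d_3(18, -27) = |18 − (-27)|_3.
d_3(18, -27) = 1/9

Step 1 — x − y = 18 − (-27) = 45. Step 2 — v_3(45) = 2 (factor: 45 = (3^2 · 5); the sign does not affect v_p). Step 3 — |x − y|_3 = 3^{-2} = 1/9.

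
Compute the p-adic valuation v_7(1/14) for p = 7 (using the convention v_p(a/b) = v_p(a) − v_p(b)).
v_7(1/14) = -1

Factor powers of 7 from the numerator and denominator of the reduced fraction: 1 = 7^0 · 1 and 14 = 7^1 · 2. Apply v_p(a/b) = v_p(a) − v_p(b): v_7(1/14) = 0 − 1 = -1.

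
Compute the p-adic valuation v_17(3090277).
v_17(3090277) = 4

v_17(n) is the largest exponent k such that 17^k divides n. Factor out: 3090277 = 17^4 · 37. (Sign doesn't affect v_p.) So v_17(3090277) = 4.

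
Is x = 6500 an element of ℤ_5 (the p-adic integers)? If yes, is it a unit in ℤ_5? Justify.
x ∈ ℤ_5 but not a unit; v_5(x) = 3 > 0

ℤ_5 = {x ∈ ℚ_5 : v_5(x) ≥ 0} and ℤ_5^× = {x ∈ ℤ_5 : v_5(x) = 0}. Here v_5(6500) = v_5(num) − v_5(den) = 3; compare against these criteria.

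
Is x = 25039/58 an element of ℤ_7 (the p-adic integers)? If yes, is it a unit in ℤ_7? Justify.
x ∈ ℤ_7 but not a unit; v_7(x) = 3 > 0

ℤ_7 = {x ∈ ℚ_7 : v_7(x) ≥ 0} and ℤ_7^× = {x ∈ ℤ_7 : v_7(x) = 0}. Here v_7(25039/58) = v_7(num) − v_7(den) = 3; compare against these criteria.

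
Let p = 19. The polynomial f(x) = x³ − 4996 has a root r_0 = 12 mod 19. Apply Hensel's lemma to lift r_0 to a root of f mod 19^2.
r_1 = 297 (mod 361)

Hensel: r_{i+1} = r_i − f(r_i)/f′(r_i) mod 19^{i+2}, where f′(x) = 3x². Iterate:
  r_0 = 12 (mod 19)
  r_1 = 297 (mod 361)
Final: r = 297 with f(r) ≡ 0 mod 19^2.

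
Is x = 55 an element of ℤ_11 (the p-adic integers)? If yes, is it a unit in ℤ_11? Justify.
x ∈ ℤ_11 but not a unit; v_11(x) = 1 > 0

ℤ_11 = {x ∈ ℚ_11 : v_11(x) ≥ 0} and ℤ_11^× = {x ∈ ℤ_11 : v_11(x) = 0}. Here v_11(55) = v_11(num) − v_11(den) = 1; compare against these criteria.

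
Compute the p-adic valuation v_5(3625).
v_5(3625) = 3

v_5(n) is the largest exponent k such that 5^k divides n. Factor out: 3625 = 5^3 · 29. (Sign doesn't affect v_p.) So v_5(3625) = 3.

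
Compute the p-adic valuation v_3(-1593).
v_3(-1593) = 3

v_3(n) is the largest exponent k such that 3^k divides n. Factor out: -1593 = -3^3 · 59. (Sign doesn't affect v_p.) So v_3(-1593) = 3.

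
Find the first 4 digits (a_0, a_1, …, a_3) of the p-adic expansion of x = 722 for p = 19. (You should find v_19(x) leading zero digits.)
(a_0, …, a_3) = (0, 0, 2, 0)

v_19(722) = 2, so a_0 = ... = a_1 = 0. Factor out: x = 19^2 · u with u = 2 a unit in ℤ_19. Expand u iteratively via a_{v+i} = u_i mod 19, u_{i+1} = (u_i − a_{v+i})/19:
  u_0 = 2;  a_2 = 2;  u_1 = (u_0 − 2)/19 = 0
  u_1 = 0;  a_3 = 0;  u_2 = (u_1 − 0)/19 = 0
Digits: (0, 0, 2, 0).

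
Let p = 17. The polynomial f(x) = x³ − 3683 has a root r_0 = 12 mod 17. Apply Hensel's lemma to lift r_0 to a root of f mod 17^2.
r_1 = 250 (mod 289)

Hensel: r_{i+1} = r_i − f(r_i)/f′(r_i) mod 17^{i+2}, where f′(x) = 3x². Iterate:
  r_0 = 12 (mod 17)
  r_1 = 250 (mod 289)
Final: r = 250 with f(r) ≡ 0 mod 17^2.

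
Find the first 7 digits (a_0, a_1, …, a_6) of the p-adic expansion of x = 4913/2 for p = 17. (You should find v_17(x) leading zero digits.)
(a_0, …, a_6) = (0, 0, 0, 9, 8, 8, 8)

v_17(4913/2) = 3, so a_0 = ... = a_2 = 0. Factor out: x = 17^3 · u with u = 1/2 a unit in ℤ_17. Expand u iteratively via a_{v+i} = u_i mod 17, u_{i+1} = (u_i − a_{v+i})/17:
  u_0 = 1/2;  a_3 = 9;  u_1 = (u_0 − 9)/17 = -1/2
  u_1 = -1/2;  a_4 = 8;  u_2 = (u_1 − 8)/17 = -1/2
  u_2 = -1/2;  a_5 = 8;  u_3 = (u_2 − 8)/17 = -1/2
  u_3 = -1/2;  a_6 = 8;  u_4 = (u_3 − 8)/17 = -1/2
Digits: (0, 0, 0, 9, 8, 8, 8).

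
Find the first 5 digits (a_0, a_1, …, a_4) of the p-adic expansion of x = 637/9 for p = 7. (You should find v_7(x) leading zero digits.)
(a_0, …, a_4) = (0, 0, 3, 6, 3)

v_7(637/9) = 2, so a_0 = ... = a_1 = 0. Factor out: x = 7^2 · u with u = 13/9 a unit in ℤ_7. Expand u iteratively via a_{v+i} = u_i mod 7, u_{i+1} = (u_i − a_{v+i})/7:
  u_0 = 13/9;  a_2 = 3;  u_1 = (u_0 − 3)/7 = -2/9
  u_1 = -2/9;  a_3 = 6;  u_2 = (u_1 − 6)/7 = -8/9
  u_2 = -8/9;  a_4 = 3;  u_3 = (u_2 − 3)/7 = -5/9
Digits: (0, 0, 3, 6, 3).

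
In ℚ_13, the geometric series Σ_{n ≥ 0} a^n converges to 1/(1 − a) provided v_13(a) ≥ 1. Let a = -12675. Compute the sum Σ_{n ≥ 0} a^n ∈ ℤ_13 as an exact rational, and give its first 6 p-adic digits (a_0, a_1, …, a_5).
Σ a^n = 1/(1 − a) = 1/12676;  first 6 digits = (1, 0, 3, 7, 8, 3)

v_13(a) = 2 ≥ 1, so the series converges in ℤ_13 to 1/(1 − a) = 1/(1 − (-12675)) = 1/12676. Expand this rational in ℤ_13: compute digits iteratively via d_i = x_i mod 13, x_{i+1} = (x_i − d_i)/13. The first 6 digits are (1, 0, 3, 7, 8, 3).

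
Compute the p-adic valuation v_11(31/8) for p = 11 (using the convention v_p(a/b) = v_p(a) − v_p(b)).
v_11(31/8) = 0

Factor powers of 11 from the numerator and denominator of the reduced fraction: 31 = 11^0 · 31 and 8 = 11^0 · 8. Apply v_p(a/b) = v_p(a) − v_p(b): v_11(31/8) = 0 − 0 = 0.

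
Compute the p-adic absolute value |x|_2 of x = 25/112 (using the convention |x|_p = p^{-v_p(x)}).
|25/112|_2 = 16

Step 1 — compute v_2(x) by factoring powers of 2 out of the numerator and denominator: v_2(25/112) = -4. Step 2 — apply |x|_p = p^{-v_p(x)} = 2^{4} = 16.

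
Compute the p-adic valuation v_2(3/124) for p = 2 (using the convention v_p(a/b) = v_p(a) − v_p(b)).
v_2(3/124) = -2

Factor powers of 2 from the numerator and denominator of the reduced fraction: 3 = 2^0 · 3 and 124 = 2^2 · 31. Apply v_p(a/b) = v_p(a) − v_p(b): v_2(3/124) = 0 − 2 = -2.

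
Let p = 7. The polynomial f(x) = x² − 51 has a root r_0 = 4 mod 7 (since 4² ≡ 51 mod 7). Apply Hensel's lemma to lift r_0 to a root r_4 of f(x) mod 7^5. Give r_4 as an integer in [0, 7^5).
r_4 = 8516 (mod 16807)

Hensel's recurrence: r_{i+1} = r_i − f(r_i)·(f′(r_i))^{-1} mod 7^{i+2}, with f′(x) = 2x. Iterate:
  r_0 = 4 (mod 7)
  r_1 = 39 (mod 49)
  r_2 = 284 (mod 343)
  r_3 = 1313 (mod 2401)
  r_4 = 8516 (mod 16807)
Final: r_4 = 8516, and one checks f(r_4) ≡ 0 mod 7^5.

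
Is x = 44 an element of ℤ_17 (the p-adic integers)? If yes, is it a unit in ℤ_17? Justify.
x ∈ ℤ_17^× (unit); v_17(x) = 0

ℤ_17 = {x ∈ ℚ_17 : v_17(x) ≥ 0} and ℤ_17^× = {x ∈ ℤ_17 : v_17(x) = 0}. Here v_17(44) = v_17(num) − v_17(den) = 0; compare against these criteria.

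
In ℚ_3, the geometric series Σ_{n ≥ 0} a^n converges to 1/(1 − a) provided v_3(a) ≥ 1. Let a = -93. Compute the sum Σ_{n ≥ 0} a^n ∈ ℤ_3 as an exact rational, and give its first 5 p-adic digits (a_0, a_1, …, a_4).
Σ a^n = 1/(1 − a) = 1/94;  first 5 digits = (1, 2, 2, 0, 1)

v_3(a) = 1 ≥ 1, so the series converges in ℤ_3 to 1/(1 − a) = 1/(1 − (-93)) = 1/94. Expand this rational in ℤ_3: compute digits iteratively via d_i = x_i mod 3, x_{i+1} = (x_i − d_i)/3. The first 5 digits are (1, 2, 2, 0, 1).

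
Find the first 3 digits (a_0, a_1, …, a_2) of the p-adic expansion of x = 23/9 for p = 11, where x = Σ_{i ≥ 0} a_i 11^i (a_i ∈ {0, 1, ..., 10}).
(a_0, …, a_2) = (5, 1, 6)

v_11(23/9) = 0 (numerator and denominator both coprime to 11), so x ∈ ℤ_11^×. Compute digits iteratively via a_i = x_i mod 11, x_{i+1} = (x_i − a_i)/11, with x_0 = x:
  x_0 = 23/9;  a_0 = 5;  x_1 = (x_0 − 5)/11 = -2/9
  x_1 = -2/9;  a_1 = 1;  x_2 = (x_1 − 1)/11 = -1/9
  x_2 = -1/9;  a_2 = 6;  x_3 = (x_2 − 6)/11 = -5/9
Digits: (5, 1, 6).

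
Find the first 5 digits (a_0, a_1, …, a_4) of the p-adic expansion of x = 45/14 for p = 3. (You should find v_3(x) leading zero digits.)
(a_0, …, a_4) = (0, 0, 1, 0, 1)

v_3(45/14) = 2, so a_0 = ... = a_1 = 0. Factor out: x = 3^2 · u with u = 5/14 a unit in ℤ_3. Expand u iteratively via a_{v+i} = u_i mod 3, u_{i+1} = (u_i − a_{v+i})/3:
  u_0 = 5/14;  a_2 = 1;  u_1 = (u_0 − 1)/3 = -3/14
  u_1 = -3/14;  a_3 = 0;  u_2 = (u_1 − 0)/3 = -1/14
  u_2 = -1/14;  a_4 = 1;  u_3 = (u_2 − 1)/3 = -5/14
Digits: (0, 0, 1, 0, 1).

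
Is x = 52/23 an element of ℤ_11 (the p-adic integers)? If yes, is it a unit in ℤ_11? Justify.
x ∈ ℤ_11^× (unit); v_11(x) = 0

ℤ_11 = {x ∈ ℚ_11 : v_11(x) ≥ 0} and ℤ_11^× = {x ∈ ℤ_11 : v_11(x) = 0}. Here v_11(52/23) = v_11(num) − v_11(den) = 0; compare against these criteria.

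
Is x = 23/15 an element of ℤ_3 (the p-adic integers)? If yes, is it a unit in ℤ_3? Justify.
x ∉ ℤ_3 (v_3(x) = -1 < 0)

ℤ_3 = {x ∈ ℚ_3 : v_3(x) ≥ 0} and ℤ_3^× = {x ∈ ℤ_3 : v_3(x) = 0}. Here v_3(23/15) = v_3(num) − v_3(den) = -1; compare against these criteria.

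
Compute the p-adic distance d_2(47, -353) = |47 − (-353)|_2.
d_2(47, -353) = 1/16

Step 1 — x − y = 47 − (-353) = 400. Step 2 — v_2(400) = 4 (factor: 400 = (2^4 · 25); the sign does not affect v_p). Step 3 — |x − y|_2 = 2^{-4} = 1/16.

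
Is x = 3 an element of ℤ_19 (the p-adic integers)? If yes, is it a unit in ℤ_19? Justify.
x ∈ ℤ_19^× (unit); v_19(x) = 0

ℤ_19 = {x ∈ ℚ_19 : v_19(x) ≥ 0} and ℤ_19^× = {x ∈ ℤ_19 : v_19(x) = 0}. Here v_19(3) = v_19(num) − v_19(den) = 0; compare against these criteria.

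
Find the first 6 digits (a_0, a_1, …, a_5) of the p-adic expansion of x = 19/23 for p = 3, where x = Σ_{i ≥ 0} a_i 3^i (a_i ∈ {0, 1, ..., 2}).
(a_0, …, a_5) = (2, 0, 0, 1, 2, 0)

v_3(19/23) = 0 (numerator and denominator both coprime to 3), so x ∈ ℤ_3^×. Compute digits iteratively via a_i = x_i mod 3, x_{i+1} = (x_i − a_i)/3, with x_0 = x:
  x_0 = 19/23;  a_0 = 2;  x_1 = (x_0 − 2)/3 = -9/23
  x_1 = -9/23;  a_1 = 0;  x_2 = (x_1 − 0)/3 = -3/23
  x_2 = -3/23;  a_2 = 0;  x_3 = (x_2 − 0)/3 = -1/23
  x_3 = -1/23;  a_3 = 1;  x_4 = (x_3 − 1)/3 = -8/23
  x_4 = -8/23;  a_4 = 2;  x_5 = (x_4 − 2)/3 = -18/23
  x_5 = -18/23;  a_5 = 0;  x_6 = (x_5 − 0)/3 = -6/23
Digits: (2, 0, 0, 1, 2, 0).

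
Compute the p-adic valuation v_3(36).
v_3(36) = 2

v_3(n) is the largest exponent k such that 3^k divides n. Factor out: 36 = 3^2 · 4. (Sign doesn't affect v_p.) So v_3(36) = 2.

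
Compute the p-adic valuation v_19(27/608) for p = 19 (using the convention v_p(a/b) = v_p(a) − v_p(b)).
v_19(27/608) = -1

Factor powers of 19 from the numerator and denominator of the reduced fraction: 27 = 19^0 · 27 and 608 = 19^1 · 32. Apply v_p(a/b) = v_p(a) − v_p(b): v_19(27/608) = 0 − 1 = -1.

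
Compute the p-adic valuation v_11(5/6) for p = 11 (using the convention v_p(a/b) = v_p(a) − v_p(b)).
v_11(5/6) = 0

Factor powers of 11 from the numerator and denominator of the reduced fraction: 5 = 11^0 · 5 and 6 = 11^0 · 6. Apply v_p(a/b) = v_p(a) − v_p(b): v_11(5/6) = 0 − 0 = 0.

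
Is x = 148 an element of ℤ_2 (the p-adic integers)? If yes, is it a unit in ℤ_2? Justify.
x ∈ ℤ_2 but not a unit; v_2(x) = 2 > 0

ℤ_2 = {x ∈ ℚ_2 : v_2(x) ≥ 0} and ℤ_2^× = {x ∈ ℤ_2 : v_2(x) = 0}. Here v_2(148) = v_2(num) − v_2(den) = 2; compare against these criteria.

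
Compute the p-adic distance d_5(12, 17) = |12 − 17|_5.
d_5(12, 17) = 1/5

Step 1 — x − y = 12 − 17 = -5. Step 2 — v_5(-5) = 1 (factor: -5 = −(5^1 · 1); the sign does not affect v_p). Step 3 — |x − y|_5 = 5^{-1} = 1/5.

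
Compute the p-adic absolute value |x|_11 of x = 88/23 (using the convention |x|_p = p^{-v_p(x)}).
|88/23|_11 = 1/11

Step 1 — compute v_11(x) by factoring powers of 11 out of the numerator and denominator: v_11(88/23) = 1. Step 2 — apply |x|_p = p^{-v_p(x)} = 11^{-1} = 1/11.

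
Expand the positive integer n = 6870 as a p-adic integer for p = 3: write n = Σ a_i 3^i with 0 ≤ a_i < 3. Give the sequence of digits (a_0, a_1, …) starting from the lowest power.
(a_0, a_1, …) = (0, 1, 1, 2, 0, 1, 0, 0, 1)

Repeated division by 3 gives the digits low-to-high: 6870 = 1·3^1 + 1·3^2 + 2·3^3 + 1·3^5 + 1·3^8. Digit sequence: (0, 1, 1, 2, 0, 1, 0, 0, 1).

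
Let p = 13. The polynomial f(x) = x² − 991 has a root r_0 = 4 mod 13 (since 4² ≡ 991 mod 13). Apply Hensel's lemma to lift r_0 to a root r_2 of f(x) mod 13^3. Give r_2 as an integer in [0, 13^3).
r_2 = 316 (mod 2197)

Hensel's recurrence: r_{i+1} = r_i − f(r_i)·(f′(r_i))^{-1} mod 13^{i+2}, with f′(x) = 2x. Iterate:
  r_0 = 4 (mod 13)
  r_1 = 147 (mod 169)
  r_2 = 316 (mod 2197)
Final: r_2 = 316, and one checks f(r_2) ≡ 0 mod 13^3.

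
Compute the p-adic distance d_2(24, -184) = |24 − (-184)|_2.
d_2(24, -184) = 1/16

Step 1 — x − y = 24 − (-184) = 208. Step 2 — v_2(208) = 4 (factor: 208 = (2^4 · 13); the sign does not affect v_p). Step 3 — |x − y|_2 = 2^{-4} = 1/16.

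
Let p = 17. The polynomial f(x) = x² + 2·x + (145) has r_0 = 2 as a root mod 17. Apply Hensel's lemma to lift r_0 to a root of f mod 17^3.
r_2 = 4167 (mod 4913)

Hensel: r_{i+1} = r_i − f(r_i)·(f′(r_i))^{-1} mod 17^{i+2}, f′(x) = 2x + 2. Iterate:
  r_0 = 2 (mod 17)
  r_1 = 121 (mod 289)
  r_2 = 4167 (mod 4913)
Final: r = 4167 satisfies f(r) ≡ 0 mod 17^3.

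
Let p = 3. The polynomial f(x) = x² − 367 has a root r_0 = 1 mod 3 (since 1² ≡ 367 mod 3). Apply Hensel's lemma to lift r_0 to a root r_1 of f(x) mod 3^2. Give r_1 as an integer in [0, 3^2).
r_1 = 4 (mod 9)

Hensel's recurrence: r_{i+1} = r_i − f(r_i)·(f′(r_i))^{-1} mod 3^{i+2}, with f′(x) = 2x. Iterate:
  r_0 = 1 (mod 3)
  r_1 = 4 (mod 9)
Final: r_1 = 4, and one checks f(r_1) ≡ 0 mod 3^2.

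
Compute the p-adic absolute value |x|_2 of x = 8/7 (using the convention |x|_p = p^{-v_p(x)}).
|8/7|_2 = 1/8

Step 1 — compute v_2(x) by factoring powers of 2 out of the numerator and denominator: v_2(8/7) = 3. Step 2 — apply |x|_p = p^{-v_p(x)} = 2^{-3} = 1/8.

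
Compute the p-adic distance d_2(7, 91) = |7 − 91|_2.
d_2(7, 91) = 1/4

Step 1 — x − y = 7 − 91 = -84. Step 2 — v_2(-84) = 2 (factor: -84 = −(2^2 · 21); the sign does not affect v_p). Step 3 — |x − y|_2 = 2^{-2} = 1/4.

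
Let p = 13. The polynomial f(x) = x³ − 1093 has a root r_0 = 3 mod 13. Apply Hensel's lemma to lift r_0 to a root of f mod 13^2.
r_1 = 55 (mod 169)

Hensel: r_{i+1} = r_i − f(r_i)/f′(r_i) mod 13^{i+2}, where f′(x) = 3x². Iterate:
  r_0 = 3 (mod 13)
  r_1 = 55 (mod 169)
Final: r = 55 with f(r) ≡ 0 mod 13^2.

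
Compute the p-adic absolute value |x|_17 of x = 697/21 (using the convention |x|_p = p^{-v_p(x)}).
|697/21|_17 = 1/17

Step 1 — compute v_17(x) by factoring powers of 17 out of the numerator and denominator: v_17(697/21) = 1. Step 2 — apply |x|_p = p^{-v_p(x)} = 17^{-1} = 1/17.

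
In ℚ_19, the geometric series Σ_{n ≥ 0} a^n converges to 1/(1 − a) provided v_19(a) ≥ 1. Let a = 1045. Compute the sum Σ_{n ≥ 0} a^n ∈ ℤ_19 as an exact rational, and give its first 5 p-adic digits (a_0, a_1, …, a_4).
Σ a^n = 1/(1 − a) = -1/1044;  first 5 digits = (1, 17, 6, 18, 2)

v_19(a) = 1 ≥ 1, so the series converges in ℤ_19 to 1/(1 − a) = 1/(1 − 1045) = -1/1044. Expand this rational in ℤ_19: compute digits iteratively via d_i = x_i mod 19, x_{i+1} = (x_i − d_i)/19. The first 5 digits are (1, 17, 6, 18, 2).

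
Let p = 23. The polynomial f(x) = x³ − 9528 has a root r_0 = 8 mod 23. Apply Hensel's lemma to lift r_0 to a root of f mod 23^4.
r_3 = 155603 (mod 279841)

Hensel: r_{i+1} = r_i − f(r_i)/f′(r_i) mod 23^{i+2}, where f′(x) = 3x². Iterate:
  r_0 = 8 (mod 23)
  r_1 = 77 (mod 529)
  r_2 = 9599 (mod 12167)
  r_3 = 155603 (mod 279841)
Final: r = 155603 with f(r) ≡ 0 mod 23^4.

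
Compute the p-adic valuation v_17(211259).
v_17(211259) = 3

v_17(n) is the largest exponent k such that 17^k divides n. Factor out: 211259 = 17^3 · 43. (Sign doesn't affect v_p.) So v_17(211259) = 3.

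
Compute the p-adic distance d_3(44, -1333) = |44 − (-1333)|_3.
d_3(44, -1333) = 1/81

Step 1 — x − y = 44 − (-1333) = 1377. Step 2 — v_3(1377) = 4 (factor: 1377 = (3^4 · 17); the sign does not affect v_p). Step 3 — |x − y|_3 = 3^{-4} = 1/81.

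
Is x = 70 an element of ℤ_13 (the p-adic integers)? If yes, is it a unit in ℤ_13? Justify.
x ∈ ℤ_13^× (unit); v_13(x) = 0

ℤ_13 = {x ∈ ℚ_13 : v_13(x) ≥ 0} and ℤ_13^× = {x ∈ ℤ_13 : v_13(x) = 0}. Here v_13(70) = v_13(num) − v_13(den) = 0; compare against these criteria.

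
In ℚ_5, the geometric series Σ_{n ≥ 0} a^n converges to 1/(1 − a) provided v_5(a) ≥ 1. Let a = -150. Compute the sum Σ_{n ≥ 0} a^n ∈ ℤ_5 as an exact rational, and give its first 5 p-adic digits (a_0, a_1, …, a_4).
Σ a^n = 1/(1 − a) = 1/151;  first 5 digits = (1, 0, 4, 3, 0)

v_5(a) = 2 ≥ 1, so the series converges in ℤ_5 to 1/(1 − a) = 1/(1 − (-150)) = 1/151. Expand this rational in ℤ_5: compute digits iteratively via d_i = x_i mod 5, x_{i+1} = (x_i − d_i)/5. The first 5 digits are (1, 0, 4, 3, 0).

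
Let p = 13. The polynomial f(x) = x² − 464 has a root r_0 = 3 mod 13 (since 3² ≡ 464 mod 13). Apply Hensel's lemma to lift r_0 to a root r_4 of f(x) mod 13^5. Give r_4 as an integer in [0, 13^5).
r_4 = 164882 (mod 371293)

Hensel's recurrence: r_{i+1} = r_i − f(r_i)·(f′(r_i))^{-1} mod 13^{i+2}, with f′(x) = 2x. Iterate:
  r_0 = 3 (mod 13)
  r_1 = 107 (mod 169)
  r_2 = 107 (mod 2197)
  r_3 = 22077 (mod 28561)
  r_4 = 164882 (mod 371293)
Final: r_4 = 164882, and one checks f(r_4) ≡ 0 mod 13^5.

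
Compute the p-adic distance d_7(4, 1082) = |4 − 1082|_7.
d_7(4, 1082) = 1/49

Step 1 — x − y = 4 − 1082 = -1078. Step 2 — v_7(-1078) = 2 (factor: -1078 = −(7^2 · 22); the sign does not affect v_p). Step 3 — |x − y|_7 = 7^{-2} = 1/49.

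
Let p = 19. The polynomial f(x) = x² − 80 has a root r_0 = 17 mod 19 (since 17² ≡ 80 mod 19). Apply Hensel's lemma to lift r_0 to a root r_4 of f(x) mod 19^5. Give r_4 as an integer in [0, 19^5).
r_4 = 667107 (mod 2476099)

Hensel's recurrence: r_{i+1} = r_i − f(r_i)·(f′(r_i))^{-1} mod 19^{i+2}, with f′(x) = 2x. Iterate:
  r_0 = 17 (mod 19)
  r_1 = 340 (mod 361)
  r_2 = 1784 (mod 6859)
  r_3 = 15502 (mod 130321)
  r_4 = 667107 (mod 2476099)
Final: r_4 = 667107, and one checks f(r_4) ≡ 0 mod 19^5.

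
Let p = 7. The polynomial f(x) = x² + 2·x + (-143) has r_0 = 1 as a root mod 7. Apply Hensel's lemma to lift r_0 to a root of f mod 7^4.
r_3 = 2388 (mod 2401)

Hensel: r_{i+1} = r_i − f(r_i)·(f′(r_i))^{-1} mod 7^{i+2}, f′(x) = 2x + 2. Iterate:
  r_0 = 1 (mod 7)
  r_1 = 36 (mod 49)
  r_2 = 330 (mod 343)
  r_3 = 2388 (mod 2401)
Final: r = 2388 satisfies f(r) ≡ 0 mod 7^4.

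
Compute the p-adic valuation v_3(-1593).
v_3(-1593) = 3

v_3(n) is the largest exponent k such that 3^k divides n. Factor out: -1593 = -3^3 · 59. (Sign doesn't affect v_p.) So v_3(-1593) = 3.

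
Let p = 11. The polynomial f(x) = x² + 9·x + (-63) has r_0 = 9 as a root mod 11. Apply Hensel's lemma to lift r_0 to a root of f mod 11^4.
r_3 = 1659 (mod 14641)

Hensel: r_{i+1} = r_i − f(r_i)·(f′(r_i))^{-1} mod 11^{i+2}, f′(x) = 2x + 9. Iterate:
  r_0 = 9 (mod 11)
  r_1 = 86 (mod 121)
  r_2 = 328 (mod 1331)
  r_3 = 1659 (mod 14641)
Final: r = 1659 satisfies f(r) ≡ 0 mod 11^4.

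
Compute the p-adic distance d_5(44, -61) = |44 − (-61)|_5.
d_5(44, -61) = 1/5

Step 1 — x − y = 44 − (-61) = 105. Step 2 — v_5(105) = 1 (factor: 105 = (5^1 · 21); the sign does not affect v_p). Step 3 — |x − y|_5 = 5^{-1} = 1/5.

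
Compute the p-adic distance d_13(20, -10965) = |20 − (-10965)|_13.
d_13(20, -10965) = 1/2197

Step 1 — x − y = 20 − (-10965) = 10985. Step 2 — v_13(10985) = 3 (factor: 10985 = (13^3 · 5); the sign does not affect v_p). Step 3 — |x − y|_13 = 13^{-3} = 1/2197.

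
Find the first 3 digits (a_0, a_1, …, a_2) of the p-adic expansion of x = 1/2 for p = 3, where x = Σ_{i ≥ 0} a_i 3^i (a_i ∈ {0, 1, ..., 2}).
(a_0, …, a_2) = (2, 1, 1)

v_3(1/2) = 0 (numerator and denominator both coprime to 3), so x ∈ ℤ_3^×. Compute digits iteratively via a_i = x_i mod 3, x_{i+1} = (x_i − a_i)/3, with x_0 = x:
  x_0 = 1/2;  a_0 = 2;  x_1 = (x_0 − 2)/3 = -1/2
  x_1 = -1/2;  a_1 = 1;  x_2 = (x_1 − 1)/3 = -1/2
  x_2 = -1/2;  a_2 = 1;  x_3 = (x_2 − 1)/3 = -1/2
Digits: (2, 1, 1).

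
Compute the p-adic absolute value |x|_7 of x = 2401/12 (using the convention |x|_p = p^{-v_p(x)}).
|2401/12|_7 = 1/2401

Step 1 — compute v_7(x) by factoring powers of 7 out of the numerator and denominator: v_7(2401/12) = 4. Step 2 — apply |x|_p = p^{-v_p(x)} = 7^{-4} = 1/2401.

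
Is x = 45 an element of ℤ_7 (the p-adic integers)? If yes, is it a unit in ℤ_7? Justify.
x ∈ ℤ_7^× (unit); v_7(x) = 0

ℤ_7 = {x ∈ ℚ_7 : v_7(x) ≥ 0} and ℤ_7^× = {x ∈ ℤ_7 : v_7(x) = 0}. Here v_7(45) = v_7(num) − v_7(den) = 0; compare against these criteria.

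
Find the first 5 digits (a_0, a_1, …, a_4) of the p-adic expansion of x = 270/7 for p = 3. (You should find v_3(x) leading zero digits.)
(a_0, …, a_4) = (0, 0, 0, 1, 1)

v_3(270/7) = 3, so a_0 = ... = a_2 = 0. Factor out: x = 3^3 · u with u = 10/7 a unit in ℤ_3. Expand u iteratively via a_{v+i} = u_i mod 3, u_{i+1} = (u_i − a_{v+i})/3:
  u_0 = 10/7;  a_3 = 1;  u_1 = (u_0 − 1)/3 = 1/7
  u_1 = 1/7;  a_4 = 1;  u_2 = (u_1 − 1)/3 = -2/7
Digits: (0, 0, 0, 1, 1).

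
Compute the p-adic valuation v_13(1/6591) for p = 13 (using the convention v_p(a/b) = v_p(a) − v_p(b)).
v_13(1/6591) = -3

Factor powers of 13 from the numerator and denominator of the reduced fraction: 1 = 13^0 · 1 and 6591 = 13^3 · 3. Apply v_p(a/b) = v_p(a) − v_p(b): v_13(1/6591) = 0 − 3 = -3.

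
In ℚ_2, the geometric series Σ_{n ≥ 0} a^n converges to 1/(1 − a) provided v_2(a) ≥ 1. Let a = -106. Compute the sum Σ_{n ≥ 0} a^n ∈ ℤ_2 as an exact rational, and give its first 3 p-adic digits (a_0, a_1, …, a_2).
Σ a^n = 1/(1 − a) = 1/107;  first 3 digits = (1, 1, 0)

v_2(a) = 1 ≥ 1, so the series converges in ℤ_2 to 1/(1 − a) = 1/(1 − (-106)) = 1/107. Expand this rational in ℤ_2: compute digits iteratively via d_i = x_i mod 2, x_{i+1} = (x_i − d_i)/2. The first 3 digits are (1, 1, 0).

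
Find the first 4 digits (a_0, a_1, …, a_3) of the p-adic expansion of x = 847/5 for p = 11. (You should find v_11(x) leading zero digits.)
(a_0, …, a_3) = (0, 0, 8, 6)

v_11(847/5) = 2, so a_0 = ... = a_1 = 0. Factor out: x = 11^2 · u with u = 7/5 a unit in ℤ_11. Expand u iteratively via a_{v+i} = u_i mod 11, u_{i+1} = (u_i − a_{v+i})/11:
  u_0 = 7/5;  a_2 = 8;  u_1 = (u_0 − 8)/11 = -3/5
  u_1 = -3/5;  a_3 = 6;  u_2 = (u_1 − 6)/11 = -3/5
Digits: (0, 0, 8, 6).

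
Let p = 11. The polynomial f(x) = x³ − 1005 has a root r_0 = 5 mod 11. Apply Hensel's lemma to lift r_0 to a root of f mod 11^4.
r_3 = 6462 (mod 14641)

Hensel: r_{i+1} = r_i − f(r_i)/f′(r_i) mod 11^{i+2}, where f′(x) = 3x². Iterate:
  r_0 = 5 (mod 11)
  r_1 = 49 (mod 121)
  r_2 = 1138 (mod 1331)
  r_3 = 6462 (mod 14641)
Final: r = 6462 with f(r) ≡ 0 mod 11^4.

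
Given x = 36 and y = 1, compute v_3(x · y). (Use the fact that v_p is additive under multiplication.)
v_3(36) = 2

v_p(x) = 2 (factor: 36 = 3^2 · 4); v_p(y) = 0 (factor: 1 = 3^0 · 1). Additivity: v_p(xy) = v_p(x) + v_p(y) = 2 + 0 = 2. (Direct check: xy = 36 = 3^2 · (4).)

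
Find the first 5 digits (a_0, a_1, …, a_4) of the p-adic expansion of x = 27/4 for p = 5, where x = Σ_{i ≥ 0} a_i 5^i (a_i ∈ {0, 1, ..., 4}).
(a_0, …, a_4) = (3, 2, 1, 1, 1)

v_5(27/4) = 0 (numerator and denominator both coprime to 5), so x ∈ ℤ_5^×. Compute digits iteratively via a_i = x_i mod 5, x_{i+1} = (x_i − a_i)/5, with x_0 = x:
  x_0 = 27/4;  a_0 = 3;  x_1 = (x_0 − 3)/5 = 3/4
  x_1 = 3/4;  a_1 = 2;  x_2 = (x_1 − 2)/5 = -1/4
  x_2 = -1/4;  a_2 = 1;  x_3 = (x_2 − 1)/5 = -1/4
  x_3 = -1/4;  a_3 = 1;  x_4 = (x_3 − 1)/5 = -1/4
  x_4 = -1/4;  a_4 = 1;  x_5 = (x_4 − 1)/5 = -1/4
Digits: (3, 2, 1, 1, 1).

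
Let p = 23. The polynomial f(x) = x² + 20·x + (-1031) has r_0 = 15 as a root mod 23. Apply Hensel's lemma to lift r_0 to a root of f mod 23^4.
r_3 = 39552 (mod 279841)

Hensel: r_{i+1} = r_i − f(r_i)·(f′(r_i))^{-1} mod 23^{i+2}, f′(x) = 2x + 20. Iterate:
  r_0 = 15 (mod 23)
  r_1 = 406 (mod 529)
  r_2 = 3051 (mod 12167)
  r_3 = 39552 (mod 279841)
Final: r = 39552 satisfies f(r) ≡ 0 mod 23^4.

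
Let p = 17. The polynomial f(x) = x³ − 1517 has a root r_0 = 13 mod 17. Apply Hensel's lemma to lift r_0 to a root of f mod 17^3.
r_2 = 4671 (mod 4913)

Hensel: r_{i+1} = r_i − f(r_i)/f′(r_i) mod 17^{i+2}, where f′(x) = 3x². Iterate:
  r_0 = 13 (mod 17)
  r_1 = 47 (mod 289)
  r_2 = 4671 (mod 4913)
Final: r = 4671 with f(r) ≡ 0 mod 17^3.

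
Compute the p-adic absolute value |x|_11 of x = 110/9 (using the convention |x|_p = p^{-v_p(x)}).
|110/9|_11 = 1/11

Step 1 — compute v_11(x) by factoring powers of 11 out of the numerator and denominator: v_11(110/9) = 1. Step 2 — apply |x|_p = p^{-v_p(x)} = 11^{-1} = 1/11.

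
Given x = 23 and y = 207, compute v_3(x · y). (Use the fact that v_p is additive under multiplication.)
v_3(4761) = 2

v_p(x) = 0 (factor: 23 = 3^0 · 23); v_p(y) = 2 (factor: 207 = 3^2 · 23). Additivity: v_p(xy) = v_p(x) + v_p(y) = 0 + 2 = 2. (Direct check: xy = 4761 = 3^2 · (529).)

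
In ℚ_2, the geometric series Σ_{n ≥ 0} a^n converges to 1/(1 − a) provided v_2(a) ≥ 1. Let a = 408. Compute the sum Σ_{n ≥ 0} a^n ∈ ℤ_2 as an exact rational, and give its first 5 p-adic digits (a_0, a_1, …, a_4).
Σ a^n = 1/(1 − a) = -1/407;  first 5 digits = (1, 0, 0, 1, 1)

v_2(a) = 3 ≥ 1, so the series converges in ℤ_2 to 1/(1 − a) = 1/(1 − 408) = -1/407. Expand this rational in ℤ_2: compute digits iteratively via d_i = x_i mod 2, x_{i+1} = (x_i − d_i)/2. The first 5 digits are (1, 0, 0, 1, 1).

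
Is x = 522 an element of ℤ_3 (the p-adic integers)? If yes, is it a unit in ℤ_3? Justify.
x ∈ ℤ_3 but not a unit; v_3(x) = 2 > 0

ℤ_3 = {x ∈ ℚ_3 : v_3(x) ≥ 0} and ℤ_3^× = {x ∈ ℤ_3 : v_3(x) = 0}. Here v_3(522) = v_3(num) − v_3(den) = 2; compare against these criteria.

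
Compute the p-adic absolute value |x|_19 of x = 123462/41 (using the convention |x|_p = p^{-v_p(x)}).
|123462/41|_19 = 1/6859

Step 1 — compute v_19(x) by factoring powers of 19 out of the numerator and denominator: v_19(123462/41) = 3. Step 2 — apply |x|_p = p^{-v_p(x)} = 19^{-3} = 1/6859.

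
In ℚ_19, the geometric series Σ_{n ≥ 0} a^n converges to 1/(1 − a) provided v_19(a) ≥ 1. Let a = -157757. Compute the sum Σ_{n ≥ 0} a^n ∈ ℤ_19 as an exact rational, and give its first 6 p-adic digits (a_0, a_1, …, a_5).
Σ a^n = 1/(1 − a) = 1/157758;  first 6 digits = (1, 0, 0, 15, 17, 18)

v_19(a) = 3 ≥ 1, so the series converges in ℤ_19 to 1/(1 − a) = 1/(1 − (-157757)) = 1/157758. Expand this rational in ℤ_19: compute digits iteratively via d_i = x_i mod 19, x_{i+1} = (x_i − d_i)/19. The first 6 digits are (1, 0, 0, 15, 17, 18).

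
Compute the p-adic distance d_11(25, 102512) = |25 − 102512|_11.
d_11(25, 102512) = 1/14641

Step 1 — x − y = 25 − 102512 = -102487. Step 2 — v_11(-102487) = 4 (factor: -102487 = −(11^4 · 7); the sign does not affect v_p). Step 3 — |x − y|_11 = 11^{-4} = 1/14641.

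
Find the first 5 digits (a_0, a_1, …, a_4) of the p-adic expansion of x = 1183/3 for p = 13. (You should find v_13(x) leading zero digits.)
(a_0, …, a_4) = (0, 0, 11, 8, 8)

v_13(1183/3) = 2, so a_0 = ... = a_1 = 0. Factor out: x = 13^2 · u with u = 7/3 a unit in ℤ_13. Expand u iteratively via a_{v+i} = u_i mod 13, u_{i+1} = (u_i − a_{v+i})/13:
  u_0 = 7/3;  a_2 = 11;  u_1 = (u_0 − 11)/13 = -2/3
  u_1 = -2/3;  a_3 = 8;  u_2 = (u_1 − 8)/13 = -2/3
  u_2 = -2/3;  a_4 = 8;  u_3 = (u_2 − 8)/13 = -2/3
Digits: (0, 0, 11, 8, 8).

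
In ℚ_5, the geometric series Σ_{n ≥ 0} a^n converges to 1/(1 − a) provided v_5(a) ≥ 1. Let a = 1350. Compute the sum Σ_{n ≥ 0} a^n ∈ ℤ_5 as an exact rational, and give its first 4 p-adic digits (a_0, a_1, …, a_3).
Σ a^n = 1/(1 − a) = -1/1349;  first 4 digits = (1, 0, 4, 0)

v_5(a) = 2 ≥ 1, so the series converges in ℤ_5 to 1/(1 − a) = 1/(1 − 1350) = -1/1349. Expand this rational in ℤ_5: compute digits iteratively via d_i = x_i mod 5, x_{i+1} = (x_i − d_i)/5. The first 4 digits are (1, 0, 4, 0).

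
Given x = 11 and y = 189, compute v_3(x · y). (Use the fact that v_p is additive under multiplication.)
v_3(2079) = 3

v_p(x) = 0 (factor: 11 = 3^0 · 11); v_p(y) = 3 (factor: 189 = 3^3 · 7). Additivity: v_p(xy) = v_p(x) + v_p(y) = 0 + 3 = 3. (Direct check: xy = 2079 = 3^3 · (77).)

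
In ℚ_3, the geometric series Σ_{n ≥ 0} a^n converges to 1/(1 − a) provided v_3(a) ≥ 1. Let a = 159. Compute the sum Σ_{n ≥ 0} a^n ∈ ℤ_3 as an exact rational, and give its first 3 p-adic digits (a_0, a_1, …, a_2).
Σ a^n = 1/(1 − a) = -1/158;  first 3 digits = (1, 2, 0)

v_3(a) = 1 ≥ 1, so the series converges in ℤ_3 to 1/(1 − a) = 1/(1 − 159) = -1/158. Expand this rational in ℤ_3: compute digits iteratively via d_i = x_i mod 3, x_{i+1} = (x_i − d_i)/3. The first 3 digits are (1, 2, 0).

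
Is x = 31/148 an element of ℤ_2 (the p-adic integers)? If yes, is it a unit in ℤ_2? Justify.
x ∉ ℤ_2 (v_2(x) = -2 < 0)

ℤ_2 = {x ∈ ℚ_2 : v_2(x) ≥ 0} and ℤ_2^× = {x ∈ ℤ_2 : v_2(x) = 0}. Here v_2(31/148) = v_2(num) − v_2(den) = -2; compare against these criteria.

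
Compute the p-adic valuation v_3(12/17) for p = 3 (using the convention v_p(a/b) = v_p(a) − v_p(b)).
v_3(12/17) = 1

Factor powers of 3 from the numerator and denominator of the reduced fraction: 12 = 3^1 · 4 and 17 = 3^0 · 17. Apply v_p(a/b) = v_p(a) − v_p(b): v_3(12/17) = 1 − 0 = 1.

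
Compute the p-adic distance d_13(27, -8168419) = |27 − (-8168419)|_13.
d_13(27, -8168419) = 1/371293

Step 1 — x − y = 27 − (-8168419) = 8168446. Step 2 — v_13(8168446) = 5 (factor: 8168446 = (13^5 · 22); the sign does not affect v_p). Step 3 — |x − y|_13 = 13^{-5} = 1/371293.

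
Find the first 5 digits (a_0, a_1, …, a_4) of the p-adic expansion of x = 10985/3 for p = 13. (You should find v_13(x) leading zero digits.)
(a_0, …, a_4) = (0, 0, 0, 6, 4)

v_13(10985/3) = 3, so a_0 = ... = a_2 = 0. Factor out: x = 13^3 · u with u = 5/3 a unit in ℤ_13. Expand u iteratively via a_{v+i} = u_i mod 13, u_{i+1} = (u_i − a_{v+i})/13:
  u_0 = 5/3;  a_3 = 6;  u_1 = (u_0 − 6)/13 = -1/3
  u_1 = -1/3;  a_4 = 4;  u_2 = (u_1 − 4)/13 = -1/3
Digits: (0, 0, 0, 6, 4).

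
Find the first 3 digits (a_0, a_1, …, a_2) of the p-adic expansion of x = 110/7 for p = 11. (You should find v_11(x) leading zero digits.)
(a_0, …, a_2) = (0, 3, 3)

v_11(110/7) = 1, so a_0 = ... = a_0 = 0. Factor out: x = 11^1 · u with u = 10/7 a unit in ℤ_11. Expand u iteratively via a_{v+i} = u_i mod 11, u_{i+1} = (u_i − a_{v+i})/11:
  u_0 = 10/7;  a_1 = 3;  u_1 = (u_0 − 3)/11 = -1/7
  u_1 = -1/7;  a_2 = 3;  u_2 = (u_1 − 3)/11 = -2/7
Digits: (0, 3, 3).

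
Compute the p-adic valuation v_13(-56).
v_13(-56) = 0

v_13(n) is the largest exponent k such that 13^k divides n. Factor out: -56 = -13^0 · 56. (Sign doesn't affect v_p.) So v_13(-56) = 0.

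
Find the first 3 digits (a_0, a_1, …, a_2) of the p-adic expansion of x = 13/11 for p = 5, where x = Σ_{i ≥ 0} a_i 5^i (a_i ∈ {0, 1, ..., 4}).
(a_0, …, a_2) = (3, 1, 2)

v_5(13/11) = 0 (numerator and denominator both coprime to 5), so x ∈ ℤ_5^×. Compute digits iteratively via a_i = x_i mod 5, x_{i+1} = (x_i − a_i)/5, with x_0 = x:
  x_0 = 13/11;  a_0 = 3;  x_1 = (x_0 − 3)/5 = -4/11
  x_1 = -4/11;  a_1 = 1;  x_2 = (x_1 − 1)/5 = -3/11
  x_2 = -3/11;  a_2 = 2;  x_3 = (x_2 − 2)/5 = -5/11
Digits: (3, 1, 2).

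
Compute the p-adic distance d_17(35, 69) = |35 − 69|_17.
d_17(35, 69) = 1/17

Step 1 — x − y = 35 − 69 = -34. Step 2 — v_17(-34) = 1 (factor: -34 = −(17^1 · 2); the sign does not affect v_p). Step 3 — |x − y|_17 = 17^{-1} = 1/17.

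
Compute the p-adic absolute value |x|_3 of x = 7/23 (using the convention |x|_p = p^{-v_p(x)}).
|7/23|_3 = 1

Step 1 — compute v_3(x) by factoring powers of 3 out of the numerator and denominator: v_3(7/23) = 0. Step 2 — apply |x|_p = p^{-v_p(x)} = 3^{0} = 1.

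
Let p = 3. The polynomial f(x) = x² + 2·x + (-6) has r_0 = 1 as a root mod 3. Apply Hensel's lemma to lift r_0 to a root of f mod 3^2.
r_1 = 4 (mod 9)

Hensel: r_{i+1} = r_i − f(r_i)·(f′(r_i))^{-1} mod 3^{i+2}, f′(x) = 2x + 2. Iterate:
  r_0 = 1 (mod 3)
  r_1 = 4 (mod 9)
Final: r = 4 satisfies f(r) ≡ 0 mod 3^2.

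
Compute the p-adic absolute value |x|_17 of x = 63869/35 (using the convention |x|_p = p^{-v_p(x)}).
|63869/35|_17 = 1/4913

Step 1 — compute v_17(x) by factoring powers of 17 out of the numerator and denominator: v_17(63869/35) = 3. Step 2 — apply |x|_p = p^{-v_p(x)} = 17^{-3} = 1/4913.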